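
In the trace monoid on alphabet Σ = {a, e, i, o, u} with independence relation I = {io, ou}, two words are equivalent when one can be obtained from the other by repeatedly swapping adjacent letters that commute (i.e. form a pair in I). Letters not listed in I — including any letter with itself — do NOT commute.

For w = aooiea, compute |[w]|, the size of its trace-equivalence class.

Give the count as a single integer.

3

0(a) covers ∅
1(o) covers 0:a
2(o) covers 1:o
3(i) covers 0:a
4(e) covers 2:o, 3:i
5(a) covers 4:e
floor of heap: 0:a
completions by unplaced set U, small U first (add the entries for U minus each lowest piece of U):
  |U|=1: {5}:1
  |U|=2: {4,5}:1
  |U|=3: {2,4,5}:1  {3,4,5}:1
  |U|=4: {1,2,4,5}:1  {2,3,4,5}:2
  start at 0(a): 3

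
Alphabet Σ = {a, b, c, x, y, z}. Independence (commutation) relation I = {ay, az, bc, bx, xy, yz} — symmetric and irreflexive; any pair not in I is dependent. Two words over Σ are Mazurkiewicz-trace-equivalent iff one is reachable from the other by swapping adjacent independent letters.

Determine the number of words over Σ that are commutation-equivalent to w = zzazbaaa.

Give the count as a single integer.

drop 0:z onto floor
drop 1:z onto {0:z}
drop 2:a onto floor
drop 3:z onto {1:z}
drop 4:b onto {2:a, 3:z}
drop 5:a onto {4:b}
drop 6:a onto {5:a}
drop 7:a onto {6:a}
ground layer = {0:z, 2:a}
drop-orders for the pieces not yet dropped (sum over which currently-grounded one goes next):
  1 to go: {7} 1
  2 to go: {6,7} 1
  3 to go: {5,6,7} 1
  4 to go: {4,5,6,7} 1
  5 to go: {2,4,5,6,7} 1  {3,4,5,6,7} 1
  6 to go: {1,3,4,5,6,7} 1  {2,3,4,5,6,7} 2
  if 0:z drops first: 3 orders
  if 2:a drops first: 1 orders
heap linearizations: 4

4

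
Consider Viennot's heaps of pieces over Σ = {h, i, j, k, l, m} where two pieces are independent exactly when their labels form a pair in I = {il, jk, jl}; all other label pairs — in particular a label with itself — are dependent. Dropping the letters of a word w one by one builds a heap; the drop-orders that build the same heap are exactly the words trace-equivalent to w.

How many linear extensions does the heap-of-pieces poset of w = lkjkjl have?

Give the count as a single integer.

15

piece 0:l — minimal
piece 1:k rests on {0:l}
piece 2:j — minimal
piece 3:k rests on {1:k}
piece 4:j rests on {2:j}
piece 5:l rests on {3:k}
minimal pieces: {0:l, 2:j}
ways to finish when only these pieces remain (= sum over removing one remaining piece with nothing left below it):
  1 left: {4}→1  {5}→1
  2 left: {2,4}→1  {3,5}→1  {4,5}→2
  3 left: {1,3,5}→1  {2,4,5}→3  {3,4,5}→3
  4 left: {0,1,3,5}→1  {1,3,4,5}→4  {2,3,4,5}→6
  placing 0:l first → 10 extensions
  placing 2:j first → 5 extensions
total linear extensions = 15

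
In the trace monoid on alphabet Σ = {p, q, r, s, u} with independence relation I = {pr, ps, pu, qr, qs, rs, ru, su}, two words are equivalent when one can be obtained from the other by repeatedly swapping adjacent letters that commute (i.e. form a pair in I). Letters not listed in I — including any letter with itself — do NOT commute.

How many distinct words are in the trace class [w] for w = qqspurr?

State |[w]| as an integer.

#0=q has no predecessor
#1=q depends on [0:q]
#2=s has no predecessor
#3=p depends on [1:q]
#4=u depends on [1:q]
#5=r has no predecessor
#6=r depends on [5:r]
sources: [0:q, 2:s, 5:r]
N(rest) = Σ N(rest − s) over sources s of rest; N(one piece) = 1:
  size 1 → [2]=1  [3]=1  [4]=1  [6]=1
  size 2 → [2,3]=2  [2,4]=2  [2,6]=2  [3,4]=2  [3,6]=2  [4,6]=2  [5,6]=1
  size 3 → [1,3,4]=2  [2,3,4]=6  [2,3,6]=6  [2,4,6]=6  [2,5,6]=3  [3,4,6]=6  [3,5,6]=3  [4,5,6]=3
  size 4 → [0,1,3,4]=2  [1,2,3,4]=8  [1,3,4,6]=8  [2,3,4,6]=24  [2,3,5,6]=12  [2,4,5,6]=12  [3,4,5,6]=12
  size 5 → [0,1,2,3,4]=10  [0,1,3,4,6]=10  [1,2,3,4,6]=40  [1,3,4,5,6]=20  [2,3,4,5,6]=60
  first=0(q) contributes 120
  first=2(s) contributes 30
  first=5(r) contributes 60
|[w]| = 210

210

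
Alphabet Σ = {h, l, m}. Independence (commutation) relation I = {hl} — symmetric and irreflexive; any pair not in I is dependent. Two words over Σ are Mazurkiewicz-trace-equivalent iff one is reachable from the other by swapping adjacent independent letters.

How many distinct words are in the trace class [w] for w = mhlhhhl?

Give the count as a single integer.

#0=m has no predecessor
#1=h depends on [0:m]
#2=l depends on [0:m]
#3=h depends on [1:h]
#4=h depends on [3:h]
#5=h depends on [4:h]
#6=l depends on [2:l]
sources: [0:m]
N(rest) = Σ N(rest − s) over sources s of rest; N(one piece) = 1:
  size 1 → [5]=1  [6]=1
  size 2 → [2,6]=1  [4,5]=1  [5,6]=2
  size 3 → [2,5,6]=3  [3,4,5]=1  [4,5,6]=3
  size 4 → [1,3,4,5]=1  [2,4,5,6]=6  [3,4,5,6]=4
  size 5 → [1,3,4,5,6]=5  [2,3,4,5,6]=10
  first=0(m) contributes 15

15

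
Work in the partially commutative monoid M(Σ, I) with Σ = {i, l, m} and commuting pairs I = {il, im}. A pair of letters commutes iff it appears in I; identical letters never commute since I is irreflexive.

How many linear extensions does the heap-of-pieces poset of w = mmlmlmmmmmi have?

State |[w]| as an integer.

piece 0:m — minimal
piece 1:m rests on {0:m}
piece 2:l rests on {1:m}
piece 3:m rests on {2:l}
piece 4:l rests on {3:m}
piece 5:m rests on {4:l}
piece 6:m rests on {5:m}
piece 7:m rests on {6:m}
piece 8:m rests on {7:m}
piece 9:m rests on {8:m}
piece 10:i — minimal
minimal pieces: {0:m, 10:i}
ways to finish when only these pieces remain (= sum over removing one remaining piece with nothing left below it):
  1 left: {9}→1  {10}→1
  2 left: {8,9}→1  {9,10}→2
  3 left: {7,8,9}→1  {8,9,10}→3
  4 left: {6,7,8,9}→1  {7,8,9,10}→4
  5 left: {5,6,7,8,9}→1  {6,7,8,9,10}→5
  6 left: {4,5,6,7,8,9}→1  {5,6,7,8,9,10}→6
  7 left: {3,4,5,6,7,8,9}→1  {4,5,6,7,8,9,10}→7
  8 left: {2,3,4,5,6,7,8,9}→1  {3,4,5,6,7,8,9,10}→8
  9 left: {1,2,3,4,5,6,7,8,9}→1  {2,3,4,5,6,7,8,9,10}→9
  placing 0:m first → 10 extensions
  placing 10:i first → 1 extensions
total linear extensions = 11

11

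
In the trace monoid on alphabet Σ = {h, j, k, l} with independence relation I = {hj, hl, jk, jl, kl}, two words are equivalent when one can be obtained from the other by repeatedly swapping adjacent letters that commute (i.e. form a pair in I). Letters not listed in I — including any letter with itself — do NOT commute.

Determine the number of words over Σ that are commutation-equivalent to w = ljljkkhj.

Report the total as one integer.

560

0(l) covers ∅
1(j) covers ∅
2(l) covers 0:l
3(j) covers 1:j
4(k) covers ∅
5(k) covers 4:k
6(h) covers 5:k
7(j) covers 3:j
floor of heap: 0:l, 1:j, 4:k
completions by unplaced set U, small U first (add the entries for U minus each lowest piece of U):
  |U|=1: {2}:1  {6}:1  {7}:1
  |U|=2: {0,2}:1  {2,6}:2  {2,7}:2  {3,7}:1  {5,6}:1  {6,7}:2
  |U|=3: {0,2,6}:3  {0,2,7}:3  {1,3,7}:1  {2,3,7}:3  {2,5,6}:3  {2,6,7}:6  {3,6,7}:3  {4,5,6}:1  {5,6,7}:3
  |U|=4: {0,2,3,7}:6  {0,2,5,6}:6  {0,2,6,7}:12  {1,2,3,7}:4  {1,3,6,7}:4  {2,3,6,7}:12  {2,4,5,6}:4  {2,5,6,7}:12  {3,5,6,7}:6  {4,5,6,7}:4
  |U|=5: {0,1,2,3,7}:10  {0,2,3,6,7}:30  {0,2,4,5,6}:10  {0,2,5,6,7}:30  {1,2,3,6,7}:20  {1,3,5,6,7}:10  {2,3,5,6,7}:30  {2,4,5,6,7}:20  {3,4,5,6,7}:10
  |U|=6: {0,1,2,3,6,7}:60  {0,2,3,5,6,7}:90  {0,2,4,5,6,7}:60  {1,2,3,5,6,7}:60  {1,3,4,5,6,7}:20  {2,3,4,5,6,7}:60
  start at 0(l): 140
  start at 1(j): 210
  start at 4(k): 210
sum over floor = 560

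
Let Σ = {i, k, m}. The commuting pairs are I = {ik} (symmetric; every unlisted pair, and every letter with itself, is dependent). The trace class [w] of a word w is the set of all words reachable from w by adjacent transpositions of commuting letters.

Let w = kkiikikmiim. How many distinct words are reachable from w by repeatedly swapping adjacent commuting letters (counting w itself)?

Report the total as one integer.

drop 0:k onto floor
drop 1:k onto {0:k}
drop 2:i onto floor
drop 3:i onto {2:i}
drop 4:k onto {1:k}
drop 5:i onto {3:i}
drop 6:k onto {4:k}
drop 7:m onto {5:i, 6:k}
drop 8:i onto {7:m}
drop 9:i onto {8:i}
drop 10:m onto {9:i}
ground layer = {0:k, 2:i}
drop-orders for the pieces not yet dropped (sum over which currently-grounded one goes next):
  1 to go: {10} 1
  2 to go: {9,10} 1
  3 to go: {8,9,10} 1
  4 to go: {7,8,9,10} 1
  5 to go: {5,7,8,9,10} 1  {6,7,8,9,10} 1
  6 to go: {3,5,7,8,9,10} 1  {4,6,7,8,9,10} 1  {5,6,7,8,9,10} 2
  7 to go: {1,4,6,7,8,9,10} 1  {2,3,5,7,8,9,10} 1  {3,5,6,7,8,9,10} 3  {4,5,6,7,8,9,10} 3
  8 to go: {0,1,4,6,7,8,9,10} 1  {1,4,5,6,7,8,9,10} 4  {2,3,5,6,7,8,9,10} 4  {3,4,5,6,7,8,9,10} 6
  9 to go: {0,1,4,5,6,7,8,9,10} 5  {1,3,4,5,6,7,8,9,10} 10  {2,3,4,5,6,7,8,9,10} 10
  if 0:k drops first: 20 orders
  if 2:i drops first: 15 orders
heap linearizations: 35

35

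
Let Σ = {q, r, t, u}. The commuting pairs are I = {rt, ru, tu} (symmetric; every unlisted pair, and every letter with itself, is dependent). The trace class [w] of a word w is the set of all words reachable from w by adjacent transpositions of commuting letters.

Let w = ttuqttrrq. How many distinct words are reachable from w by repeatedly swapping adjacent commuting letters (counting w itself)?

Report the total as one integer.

drop 0:t onto floor
drop 1:t onto {0:t}
drop 2:u onto floor
drop 3:q onto {1:t, 2:u}
drop 4:t onto {3:q}
drop 5:t onto {4:t}
drop 6:r onto {3:q}
drop 7:r onto {6:r}
drop 8:q onto {5:t, 7:r}
ground layer = {0:t, 2:u}
drop-orders for the pieces not yet dropped (sum over which currently-grounded one goes next):
  1 to go: {8} 1
  2 to go: {5,8} 1  {7,8} 1
  3 to go: {4,5,8} 1  {5,7,8} 2  {6,7,8} 1
  4 to go: {4,5,7,8} 3  {5,6,7,8} 3
  5 to go: {4,5,6,7,8} 6
  6 to go: {3,4,5,6,7,8} 6
  7 to go: {1,3,4,5,6,7,8} 6  {2,3,4,5,6,7,8} 6
  if 0:t drops first: 12 orders
  if 2:u drops first: 6 orders
heap linearizations: 18

18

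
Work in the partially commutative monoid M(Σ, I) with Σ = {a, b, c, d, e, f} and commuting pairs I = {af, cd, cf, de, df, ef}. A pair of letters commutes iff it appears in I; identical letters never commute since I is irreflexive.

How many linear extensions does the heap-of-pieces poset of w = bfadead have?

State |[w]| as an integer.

drop 0:b onto floor
drop 1:f onto {0:b}
drop 2:a onto {0:b}
drop 3:d onto {2:a}
drop 4:e onto {2:a}
drop 5:a onto {3:d, 4:e}
drop 6:d onto {5:a}
ground layer = {0:b}
drop-orders for the pieces not yet dropped (sum over which currently-grounded one goes next):
  1 to go: {1} 1  {6} 1
  2 to go: {1,6} 2  {5,6} 1
  3 to go: {1,5,6} 3  {3,5,6} 1  {4,5,6} 1
  4 to go: {1,3,5,6} 4  {1,4,5,6} 4  {3,4,5,6} 2
  5 to go: {1,3,4,5,6} 10  {2,3,4,5,6} 2
  if 0:b drops first: 12 orders

12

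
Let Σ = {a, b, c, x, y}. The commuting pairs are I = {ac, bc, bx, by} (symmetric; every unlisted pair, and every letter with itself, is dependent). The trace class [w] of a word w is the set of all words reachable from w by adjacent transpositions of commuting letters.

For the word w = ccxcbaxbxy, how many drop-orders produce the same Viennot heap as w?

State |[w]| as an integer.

drop 0:c onto floor
drop 1:c onto {0:c}
drop 2:x onto {1:c}
drop 3:c onto {2:x}
drop 4:b onto floor
drop 5:a onto {2:x, 4:b}
drop 6:x onto {3:c, 5:a}
drop 7:b onto {5:a}
drop 8:x onto {6:x}
drop 9:y onto {8:x}
ground layer = {0:c, 4:b}
drop-orders for the pieces not yet dropped (sum over which currently-grounded one goes next):
  1 to go: {7} 1  {9} 1
  2 to go: {7,9} 2  {8,9} 1
  3 to go: {6,8,9} 1  {7,8,9} 3
  4 to go: {3,6,8,9} 1  {6,7,8,9} 4
  5 to go: {3,6,7,8,9} 5  {5,6,7,8,9} 4
  6 to go: {3,5,6,7,8,9} 9  {4,5,6,7,8,9} 4
  7 to go: {2,3,5,6,7,8,9} 9  {3,4,5,6,7,8,9} 13
  8 to go: {1,2,3,5,6,7,8,9} 9  {2,3,4,5,6,7,8,9} 22
  if 0:c drops first: 31 orders
  if 4:b drops first: 9 orders
heap linearizations: 40

40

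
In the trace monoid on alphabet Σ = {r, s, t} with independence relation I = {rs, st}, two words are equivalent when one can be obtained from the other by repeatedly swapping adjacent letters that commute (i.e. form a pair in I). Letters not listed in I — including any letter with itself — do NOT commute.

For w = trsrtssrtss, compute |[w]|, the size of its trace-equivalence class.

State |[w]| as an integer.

piece 0:t — minimal
piece 1:r rests on {0:t}
piece 2:s — minimal
piece 3:r rests on {1:r}
piece 4:t rests on {3:r}
piece 5:s rests on {2:s}
piece 6:s rests on {5:s}
piece 7:r rests on {4:t}
piece 8:t rests on {7:r}
piece 9:s rests on {6:s}
piece 10:s rests on {9:s}
minimal pieces: {0:t, 2:s}
ways to finish when only these pieces remain (= sum over removing one remaining piece with nothing left below it):
  1 left: {8}→1  {10}→1
  2 left: {7,8}→1  {8,10}→2  {9,10}→1
  3 left: {4,7,8}→1  {6,9,10}→1  {7,8,10}→3  {8,9,10}→3
  4 left: {3,4,7,8}→1  {4,7,8,10}→4  {5,6,9,10}→1  {6,8,9,10}→4  {7,8,9,10}→6
  5 left: {1,3,4,7,8}→1  {2,5,6,9,10}→1  {3,4,7,8,10}→5  {4,7,8,9,10}→10  {5,6,8,9,10}→5  {6,7,8,9,10}→10
  6 left: {0,1,3,4,7,8}→1  {1,3,4,7,8,10}→6  {2,5,6,8,9,10}→6  {3,4,7,8,9,10}→15  {4,6,7,8,9,10}→20  {5,6,7,8,9,10}→15
  7 left: {0,1,3,4,7,8,10}→7  {1,3,4,7,8,9,10}→21  {2,5,6,7,8,9,10}→21  {3,4,6,7,8,9,10}→35  {4,5,6,7,8,9,10}→35
  8 left: {0,1,3,4,7,8,9,10}→28  {1,3,4,6,7,8,9,10}→56  {2,4,5,6,7,8,9,10}→56  {3,4,5,6,7,8,9,10}→70
  9 left: {0,1,3,4,6,7,8,9,10}→84  {1,3,4,5,6,7,8,9,10}→126  {2,3,4,5,6,7,8,9,10}→126
  placing 0:t first → 252 extensions
  placing 2:s first → 210 extensions
total linear extensions = 462

462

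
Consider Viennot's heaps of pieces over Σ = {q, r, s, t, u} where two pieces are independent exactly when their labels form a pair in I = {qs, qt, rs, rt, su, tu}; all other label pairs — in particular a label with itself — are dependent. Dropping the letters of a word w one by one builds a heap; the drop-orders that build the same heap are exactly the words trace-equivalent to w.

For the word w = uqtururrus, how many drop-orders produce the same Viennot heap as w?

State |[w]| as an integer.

45

#0=u has no predecessor
#1=q depends on [0:u]
#2=t has no predecessor
#3=u depends on [1:q]
#4=r depends on [3:u]
#5=u depends on [4:r]
#6=r depends on [5:u]
#7=r depends on [6:r]
#8=u depends on [7:r]
#9=s depends on [2:t]
sources: [0:u, 2:t]
N(rest) = Σ N(rest − s) over sources s of rest; N(one piece) = 1:
  size 1 → [8]=1  [9]=1
  size 2 → [2,9]=1  [7,8]=1  [8,9]=2
  size 3 → [2,8,9]=3  [6,7,8]=1  [7,8,9]=3
  size 4 → [2,7,8,9]=6  [5,6,7,8]=1  [6,7,8,9]=4
  size 5 → [2,6,7,8,9]=10  [4,5,6,7,8]=1  [5,6,7,8,9]=5
  size 6 → [2,5,6,7,8,9]=15  [3,4,5,6,7,8]=1  [4,5,6,7,8,9]=6
  size 7 → [1,3,4,5,6,7,8]=1  [2,4,5,6,7,8,9]=21  [3,4,5,6,7,8,9]=7
  size 8 → [0,1,3,4,5,6,7,8]=1  [1,3,4,5,6,7,8,9]=8  [2,3,4,5,6,7,8,9]=28
  first=0(u) contributes 36
  first=2(t) contributes 9
|[w]| = 45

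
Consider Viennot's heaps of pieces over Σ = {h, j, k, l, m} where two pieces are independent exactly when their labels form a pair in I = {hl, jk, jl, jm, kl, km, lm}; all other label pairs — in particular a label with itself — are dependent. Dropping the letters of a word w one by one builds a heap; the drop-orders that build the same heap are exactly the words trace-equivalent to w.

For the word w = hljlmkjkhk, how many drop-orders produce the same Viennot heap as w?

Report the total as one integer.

1350

drop 0:h onto floor
drop 1:l onto floor
drop 2:j onto {0:h}
drop 3:l onto {1:l}
drop 4:m onto {0:h}
drop 5:k onto {0:h}
drop 6:j onto {2:j}
drop 7:k onto {5:k}
drop 8:h onto {4:m, 6:j, 7:k}
drop 9:k onto {8:h}
ground layer = {0:h, 1:l}
drop-orders for the pieces not yet dropped (sum over which currently-grounded one goes next):
  1 to go: {3} 1  {9} 1
  2 to go: {1,3} 1  {3,9} 2  {8,9} 1
  3 to go: {1,3,9} 3  {3,8,9} 3  {4,8,9} 1  {6,8,9} 1  {7,8,9} 1
  4 to go: {1,3,8,9} 6  {2,6,8,9} 1  {3,4,8,9} 4  {3,6,8,9} 4  {3,7,8,9} 4  {4,6,8,9} 2  {4,7,8,9} 2  {5,7,8,9} 1  {6,7,8,9} 2
  5 to go: {1,3,4,8,9} 10  {1,3,6,8,9} 10  {1,3,7,8,9} 10  {2,3,6,8,9} 5  {2,4,6,8,9} 3  {2,6,7,8,9} 3  {3,4,6,8,9} 10  {3,4,7,8,9} 10  {3,5,7,8,9} 5  {3,6,7,8,9} 10  {4,5,7,8,9} 3  {4,6,7,8,9} 6  {5,6,7,8,9} 3
  6 to go: {1,2,3,6,8,9} 15  {1,3,4,6,8,9} 30  {1,3,4,7,8,9} 30  {1,3,5,7,8,9} 15  {1,3,6,7,8,9} 30  {2,3,4,6,8,9} 18  {2,3,6,7,8,9} 18  {2,4,6,7,8,9} 12  {2,5,6,7,8,9} 6  {3,4,5,7,8,9} 18  {3,4,6,7,8,9} 36  {3,5,6,7,8,9} 18  {4,5,6,7,8,9} 12
  7 to go: {1,2,3,4,6,8,9} 63  {1,2,3,6,7,8,9} 63  {1,3,4,5,7,8,9} 63  {1,3,4,6,7,8,9} 126  {1,3,5,6,7,8,9} 63  {2,3,4,6,7,8,9} 84  {2,3,5,6,7,8,9} 42  {2,4,5,6,7,8,9} 30  {3,4,5,6,7,8,9} 84
  8 to go: {0,2,4,5,6,7,8,9} 30  {1,2,3,4,6,7,8,9} 336  {1,2,3,5,6,7,8,9} 168  {1,3,4,5,6,7,8,9} 336  {2,3,4,5,6,7,8,9} 240
  if 0:h drops first: 1080 orders
  if 1:l drops first: 270 orders
heap linearizations: 1350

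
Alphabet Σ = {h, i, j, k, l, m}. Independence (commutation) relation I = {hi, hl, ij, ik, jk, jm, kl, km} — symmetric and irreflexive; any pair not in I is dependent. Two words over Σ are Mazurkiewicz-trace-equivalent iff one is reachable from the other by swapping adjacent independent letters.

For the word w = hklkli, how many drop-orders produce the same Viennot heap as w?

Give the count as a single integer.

20

piece 0:h — minimal
piece 1:k rests on {0:h}
piece 2:l — minimal
piece 3:k rests on {1:k}
piece 4:l rests on {2:l}
piece 5:i rests on {4:l}
minimal pieces: {0:h, 2:l}
ways to finish when only these pieces remain (= sum over removing one remaining piece with nothing left below it):
  1 left: {3}→1  {5}→1
  2 left: {1,3}→1  {3,5}→2  {4,5}→1
  3 left: {0,1,3}→1  {1,3,5}→3  {2,4,5}→1  {3,4,5}→3
  4 left: {0,1,3,5}→4  {1,3,4,5}→6  {2,3,4,5}→4
  placing 0:h first → 10 extensions
  placing 2:l first → 10 extensions
total linear extensions = 20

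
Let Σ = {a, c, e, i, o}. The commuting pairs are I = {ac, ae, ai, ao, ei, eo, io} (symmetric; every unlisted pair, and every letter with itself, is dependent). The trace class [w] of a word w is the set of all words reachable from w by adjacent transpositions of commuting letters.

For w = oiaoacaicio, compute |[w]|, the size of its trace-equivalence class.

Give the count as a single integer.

drop 0:o onto floor
drop 1:i onto floor
drop 2:a onto floor
drop 3:o onto {0:o}
drop 4:a onto {2:a}
drop 5:c onto {1:i, 3:o}
drop 6:a onto {4:a}
drop 7:i onto {5:c}
drop 8:c onto {7:i}
drop 9:i onto {8:c}
drop 10:o onto {8:c}
ground layer = {0:o, 1:i, 2:a}
drop-orders for the pieces not yet dropped (sum over which currently-grounded one goes next):
  1 to go: {6} 1  {9} 1  {10} 1
  2 to go: {4,6} 1  {6,9} 2  {6,10} 2  {9,10} 2
  3 to go: {2,4,6} 1  {4,6,9} 3  {4,6,10} 3  {6,9,10} 6  {8,9,10} 2
  4 to go: {2,4,6,9} 4  {2,4,6,10} 4  {4,6,9,10} 12  {6,8,9,10} 8  {7,8,9,10} 2
  5 to go: {2,4,6,9,10} 20  {4,6,8,9,10} 20  {5,7,8,9,10} 2  {6,7,8,9,10} 10
  6 to go: {1,5,7,8,9,10} 2  {2,4,6,8,9,10} 40  {3,5,7,8,9,10} 2  {4,6,7,8,9,10} 30  {5,6,7,8,9,10} 12
  7 to go: {0,3,5,7,8,9,10} 2  {1,3,5,7,8,9,10} 4  {1,5,6,7,8,9,10} 14  {2,4,6,7,8,9,10} 70  {3,5,6,7,8,9,10} 14  {4,5,6,7,8,9,10} 42
  8 to go: {0,1,3,5,7,8,9,10} 6  {0,3,5,6,7,8,9,10} 16  {1,3,5,6,7,8,9,10} 32  {1,4,5,6,7,8,9,10} 56  {2,4,5,6,7,8,9,10} 112  {3,4,5,6,7,8,9,10} 56
  9 to go: {0,1,3,5,6,7,8,9,10} 54  {0,3,4,5,6,7,8,9,10} 72  {1,2,4,5,6,7,8,9,10} 168  {1,3,4,5,6,7,8,9,10} 144  {2,3,4,5,6,7,8,9,10} 168
  if 0:o drops first: 480 orders
  if 1:i drops first: 240 orders
  if 2:a drops first: 270 orders
heap linearizations: 990

990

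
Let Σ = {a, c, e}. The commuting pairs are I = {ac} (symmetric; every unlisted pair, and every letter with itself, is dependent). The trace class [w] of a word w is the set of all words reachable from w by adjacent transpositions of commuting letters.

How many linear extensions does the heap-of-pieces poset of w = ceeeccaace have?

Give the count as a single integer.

10

piece 0:c — minimal
piece 1:e rests on {0:c}
piece 2:e rests on {1:e}
piece 3:e rests on {2:e}
piece 4:c rests on {3:e}
piece 5:c rests on {4:c}
piece 6:a rests on {3:e}
piece 7:a rests on {6:a}
piece 8:c rests on {5:c}
piece 9:e rests on {7:a, 8:c}
minimal pieces: {0:c}
ways to finish when only these pieces remain (= sum over removing one remaining piece with nothing left below it):
  1 left: {9}→1
  2 left: {7,9}→1  {8,9}→1
  3 left: {5,8,9}→1  {6,7,9}→1  {7,8,9}→2
  4 left: {4,5,8,9}→1  {5,7,8,9}→3  {6,7,8,9}→3
  5 left: {4,5,7,8,9}→4  {5,6,7,8,9}→6
  6 left: {4,5,6,7,8,9}→10
  7 left: {3,4,5,6,7,8,9}→10
  8 left: {2,3,4,5,6,7,8,9}→10
  placing 0:c first → 10 extensions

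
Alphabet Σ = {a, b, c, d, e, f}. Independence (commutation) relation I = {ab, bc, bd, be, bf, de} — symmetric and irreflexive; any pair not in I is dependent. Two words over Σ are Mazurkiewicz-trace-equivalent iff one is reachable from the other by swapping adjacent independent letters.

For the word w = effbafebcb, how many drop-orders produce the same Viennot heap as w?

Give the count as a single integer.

drop 0:e onto floor
drop 1:f onto {0:e}
drop 2:f onto {1:f}
drop 3:b onto floor
drop 4:a onto {2:f}
drop 5:f onto {4:a}
drop 6:e onto {5:f}
drop 7:b onto {3:b}
drop 8:c onto {6:e}
drop 9:b onto {7:b}
ground layer = {0:e, 3:b}
drop-orders for the pieces not yet dropped (sum over which currently-grounded one goes next):
  1 to go: {8} 1  {9} 1
  2 to go: {6,8} 1  {7,9} 1  {8,9} 2
  3 to go: {3,7,9} 1  {5,6,8} 1  {6,8,9} 3  {7,8,9} 3
  4 to go: {3,7,8,9} 4  {4,5,6,8} 1  {5,6,8,9} 4  {6,7,8,9} 6
  5 to go: {2,4,5,6,8} 1  {3,6,7,8,9} 10  {4,5,6,8,9} 5  {5,6,7,8,9} 10
  6 to go: {1,2,4,5,6,8} 1  {2,4,5,6,8,9} 6  {3,5,6,7,8,9} 20  {4,5,6,7,8,9} 15
  7 to go: {0,1,2,4,5,6,8} 1  {1,2,4,5,6,8,9} 7  {2,4,5,6,7,8,9} 21  {3,4,5,6,7,8,9} 35
  8 to go: {0,1,2,4,5,6,8,9} 8  {1,2,4,5,6,7,8,9} 28  {2,3,4,5,6,7,8,9} 56
  if 0:e drops first: 84 orders
  if 3:b drops first: 36 orders
heap linearizations: 120

120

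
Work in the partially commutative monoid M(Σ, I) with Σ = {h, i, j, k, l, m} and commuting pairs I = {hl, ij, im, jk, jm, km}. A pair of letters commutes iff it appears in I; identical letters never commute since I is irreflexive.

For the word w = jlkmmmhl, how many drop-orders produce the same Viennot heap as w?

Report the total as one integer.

8

#0=j has no predecessor
#1=l depends on [0:j]
#2=k depends on [1:l]
#3=m depends on [1:l]
#4=m depends on [3:m]
#5=m depends on [4:m]
#6=h depends on [2:k, 5:m]
#7=l depends on [2:k, 5:m]
sources: [0:j]
N(rest) = Σ N(rest − s) over sources s of rest; N(one piece) = 1:
  size 1 → [6]=1  [7]=1
  size 2 → [6,7]=2
  size 3 → [2,6,7]=2  [5,6,7]=2
  size 4 → [2,5,6,7]=4  [4,5,6,7]=2
  size 5 → [2,4,5,6,7]=6  [3,4,5,6,7]=2
  size 6 → [2,3,4,5,6,7]=8
  first=0(j) contributes 8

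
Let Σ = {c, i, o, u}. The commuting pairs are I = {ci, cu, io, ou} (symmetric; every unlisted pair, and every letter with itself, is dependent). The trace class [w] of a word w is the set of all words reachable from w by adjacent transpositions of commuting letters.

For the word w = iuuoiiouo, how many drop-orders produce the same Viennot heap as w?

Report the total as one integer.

84

#0=i has no predecessor
#1=u depends on [0:i]
#2=u depends on [1:u]
#3=o has no predecessor
#4=i depends on [2:u]
#5=i depends on [4:i]
#6=o depends on [3:o]
#7=u depends on [5:i]
#8=o depends on [6:o]
sources: [0:i, 3:o]
N(rest) = Σ N(rest − s) over sources s of rest; N(one piece) = 1:
  size 1 → [7]=1  [8]=1
  size 2 → [5,7]=1  [6,8]=1  [7,8]=2
  size 3 → [3,6,8]=1  [4,5,7]=1  [5,7,8]=3  [6,7,8]=3
  size 4 → [2,4,5,7]=1  [3,6,7,8]=4  [4,5,7,8]=4  [5,6,7,8]=6
  size 5 → [1,2,4,5,7]=1  [2,4,5,7,8]=5  [3,5,6,7,8]=10  [4,5,6,7,8]=10
  size 6 → [0,1,2,4,5,7]=1  [1,2,4,5,7,8]=6  [2,4,5,6,7,8]=15  [3,4,5,6,7,8]=20
  size 7 → [0,1,2,4,5,7,8]=7  [1,2,4,5,6,7,8]=21  [2,3,4,5,6,7,8]=35
  first=0(i) contributes 56
  first=3(o) contributes 28
|[w]| = 84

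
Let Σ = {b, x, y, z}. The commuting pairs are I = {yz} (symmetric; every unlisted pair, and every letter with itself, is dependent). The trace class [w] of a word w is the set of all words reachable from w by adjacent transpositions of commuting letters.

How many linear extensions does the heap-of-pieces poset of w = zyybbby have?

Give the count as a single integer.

drop 0:z onto floor
drop 1:y onto floor
drop 2:y onto {1:y}
drop 3:b onto {0:z, 2:y}
drop 4:b onto {3:b}
drop 5:b onto {4:b}
drop 6:y onto {5:b}
ground layer = {0:z, 1:y}
drop-orders for the pieces not yet dropped (sum over which currently-grounded one goes next):
  1 to go: {6} 1
  2 to go: {5,6} 1
  3 to go: {4,5,6} 1
  4 to go: {3,4,5,6} 1
  5 to go: {0,3,4,5,6} 1  {2,3,4,5,6} 1
  if 0:z drops first: 1 orders
  if 1:y drops first: 2 orders
heap linearizations: 3

3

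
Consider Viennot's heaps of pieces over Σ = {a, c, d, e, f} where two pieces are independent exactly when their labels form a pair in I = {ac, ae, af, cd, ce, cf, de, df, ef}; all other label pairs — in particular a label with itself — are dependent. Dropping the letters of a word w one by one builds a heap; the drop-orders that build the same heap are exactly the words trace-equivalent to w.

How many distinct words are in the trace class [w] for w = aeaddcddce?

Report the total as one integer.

0(a) covers ∅
1(e) covers ∅
2(a) covers 0:a
3(d) covers 2:a
4(d) covers 3:d
5(c) covers ∅
6(d) covers 4:d
7(d) covers 6:d
8(c) covers 5:c
9(e) covers 1:e
floor of heap: 0:a, 1:e, 5:c
completions by unplaced set U, small U first (add the entries for U minus each lowest piece of U):
  |U|=1: {7}:1  {8}:1  {9}:1
  |U|=2: {1,9}:1  {5,8}:1  {6,7}:1  {7,8}:2  {7,9}:2  {8,9}:2
  |U|=3: {1,7,9}:3  {1,8,9}:3  {4,6,7}:1  {5,7,8}:3  {5,8,9}:3  {6,7,8}:3  {6,7,9}:3  {7,8,9}:6
  |U|=4: {1,5,8,9}:6  {1,6,7,9}:6  {1,7,8,9}:12  {3,4,6,7}:1  {4,6,7,8}:4  {4,6,7,9}:4  {5,6,7,8}:6  {5,7,8,9}:12  {6,7,8,9}:12
  |U|=5: {1,4,6,7,9}:10  {1,5,7,8,9}:30  {1,6,7,8,9}:30  {2,3,4,6,7}:1  {3,4,6,7,8}:5  {3,4,6,7,9}:5  {4,5,6,7,8}:10  {4,6,7,8,9}:20  {5,6,7,8,9}:30
  |U|=6: {0,2,3,4,6,7}:1  {1,3,4,6,7,9}:15  {1,4,6,7,8,9}:60  {1,5,6,7,8,9}:90  {2,3,4,6,7,8}:6  {2,3,4,6,7,9}:6  {3,4,5,6,7,8}:15  {3,4,6,7,8,9}:30  {4,5,6,7,8,9}:60
  |U|=7: {0,2,3,4,6,7,8}:7  {0,2,3,4,6,7,9}:7  {1,2,3,4,6,7,9}:21  {1,3,4,6,7,8,9}:105  {1,4,5,6,7,8,9}:210  {2,3,4,5,6,7,8}:21  {2,3,4,6,7,8,9}:42  {3,4,5,6,7,8,9}:105
  |U|=8: {0,1,2,3,4,6,7,9}:28  {0,2,3,4,5,6,7,8}:28  {0,2,3,4,6,7,8,9}:56  {1,2,3,4,6,7,8,9}:168  {1,3,4,5,6,7,8,9}:420  {2,3,4,5,6,7,8,9}:168
  start at 0(a): 756
  start at 1(e): 252
  start at 5(c): 252
sum over floor = 1260

1260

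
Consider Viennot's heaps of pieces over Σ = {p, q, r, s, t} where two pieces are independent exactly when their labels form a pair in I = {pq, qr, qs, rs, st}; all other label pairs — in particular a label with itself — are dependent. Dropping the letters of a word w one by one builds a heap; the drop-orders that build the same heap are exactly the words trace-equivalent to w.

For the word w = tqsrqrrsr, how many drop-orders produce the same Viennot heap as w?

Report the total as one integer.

540

drop 0:t onto floor
drop 1:q onto {0:t}
drop 2:s onto floor
drop 3:r onto {0:t}
drop 4:q onto {1:q}
drop 5:r onto {3:r}
drop 6:r onto {5:r}
drop 7:s onto {2:s}
drop 8:r onto {6:r}
ground layer = {0:t, 2:s}
drop-orders for the pieces not yet dropped (sum over which currently-grounded one goes next):
  1 to go: {4} 1  {7} 1  {8} 1
  2 to go: {1,4} 1  {2,7} 1  {4,7} 2  {4,8} 2  {6,8} 1  {7,8} 2
  3 to go: {1,4,7} 3  {1,4,8} 3  {2,4,7} 3  {2,7,8} 3  {4,6,8} 3  {4,7,8} 6  {5,6,8} 1  {6,7,8} 3
  4 to go: {1,2,4,7} 6  {1,4,6,8} 6  {1,4,7,8} 12  {2,4,7,8} 12  {2,6,7,8} 6  {3,5,6,8} 1  {4,5,6,8} 4  {4,6,7,8} 12  {5,6,7,8} 4
  5 to go: {1,2,4,7,8} 30  {1,4,5,6,8} 10  {1,4,6,7,8} 30  {2,4,6,7,8} 30  {2,5,6,7,8} 10  {3,4,5,6,8} 5  {3,5,6,7,8} 5  {4,5,6,7,8} 20
  6 to go: {1,2,4,6,7,8} 90  {1,3,4,5,6,8} 15  {1,4,5,6,7,8} 60  {2,3,5,6,7,8} 15  {2,4,5,6,7,8} 60  {3,4,5,6,7,8} 30
  7 to go: {0,1,3,4,5,6,8} 15  {1,2,4,5,6,7,8} 210  {1,3,4,5,6,7,8} 105  {2,3,4,5,6,7,8} 105
  if 0:t drops first: 420 orders
  if 2:s drops first: 120 orders
heap linearizations: 540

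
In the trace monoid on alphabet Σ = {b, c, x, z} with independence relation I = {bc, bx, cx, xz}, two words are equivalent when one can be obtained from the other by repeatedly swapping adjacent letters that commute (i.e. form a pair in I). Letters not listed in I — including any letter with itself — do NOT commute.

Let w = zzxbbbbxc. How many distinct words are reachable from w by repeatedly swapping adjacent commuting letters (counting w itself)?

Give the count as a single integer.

180

drop 0:z onto floor
drop 1:z onto {0:z}
drop 2:x onto floor
drop 3:b onto {1:z}
drop 4:b onto {3:b}
drop 5:b onto {4:b}
drop 6:b onto {5:b}
drop 7:x onto {2:x}
drop 8:c onto {1:z}
ground layer = {0:z, 2:x}
drop-orders for the pieces not yet dropped (sum over which currently-grounded one goes next):
  1 to go: {6} 1  {7} 1  {8} 1
  2 to go: {2,7} 1  {5,6} 1  {6,7} 2  {6,8} 2  {7,8} 2
  3 to go: {2,6,7} 3  {2,7,8} 3  {4,5,6} 1  {5,6,7} 3  {5,6,8} 3  {6,7,8} 6
  4 to go: {2,5,6,7} 6  {2,6,7,8} 12  {3,4,5,6} 1  {4,5,6,7} 4  {4,5,6,8} 4  {5,6,7,8} 12
  5 to go: {2,4,5,6,7} 10  {2,5,6,7,8} 30  {3,4,5,6,7} 5  {3,4,5,6,8} 5  {4,5,6,7,8} 20
  6 to go: {1,3,4,5,6,8} 5  {2,3,4,5,6,7} 15  {2,4,5,6,7,8} 60  {3,4,5,6,7,8} 30
  7 to go: {0,1,3,4,5,6,8} 5  {1,3,4,5,6,7,8} 35  {2,3,4,5,6,7,8} 105
  if 0:z drops first: 140 orders
  if 2:x drops first: 40 orders
heap linearizations: 180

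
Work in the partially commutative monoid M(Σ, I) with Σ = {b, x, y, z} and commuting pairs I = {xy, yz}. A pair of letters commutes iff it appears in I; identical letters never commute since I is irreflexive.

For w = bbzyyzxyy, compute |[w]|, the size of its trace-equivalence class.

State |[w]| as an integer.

drop 0:b onto floor
drop 1:b onto {0:b}
drop 2:z onto {1:b}
drop 3:y onto {1:b}
drop 4:y onto {3:y}
drop 5:z onto {2:z}
drop 6:x onto {5:z}
drop 7:y onto {4:y}
drop 8:y onto {7:y}
ground layer = {0:b}
drop-orders for the pieces not yet dropped (sum over which currently-grounded one goes next):
  1 to go: {6} 1  {8} 1
  2 to go: {5,6} 1  {6,8} 2  {7,8} 1
  3 to go: {2,5,6} 1  {4,7,8} 1  {5,6,8} 3  {6,7,8} 3
  4 to go: {2,5,6,8} 4  {3,4,7,8} 1  {4,6,7,8} 4  {5,6,7,8} 6
  5 to go: {2,5,6,7,8} 10  {3,4,6,7,8} 5  {4,5,6,7,8} 10
  6 to go: {2,4,5,6,7,8} 20  {3,4,5,6,7,8} 15
  7 to go: {2,3,4,5,6,7,8} 35
  if 0:b drops first: 35 orders

35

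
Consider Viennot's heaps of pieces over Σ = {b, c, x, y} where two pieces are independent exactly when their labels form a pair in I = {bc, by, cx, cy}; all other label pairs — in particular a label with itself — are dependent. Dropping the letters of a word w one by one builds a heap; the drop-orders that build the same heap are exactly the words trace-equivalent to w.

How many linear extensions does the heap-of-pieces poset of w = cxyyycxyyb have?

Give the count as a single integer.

0(c) covers ∅
1(x) covers ∅
2(y) covers 1:x
3(y) covers 2:y
4(y) covers 3:y
5(c) covers 0:c
6(x) covers 4:y
7(y) covers 6:x
8(y) covers 7:y
9(b) covers 6:x
floor of heap: 0:c, 1:x
completions by unplaced set U, small U first (add the entries for U minus each lowest piece of U):
  |U|=1: {5}:1  {8}:1  {9}:1
  |U|=2: {0,5}:1  {5,8}:2  {5,9}:2  {7,8}:1  {8,9}:2
  |U|=3: {0,5,8}:3  {0,5,9}:3  {5,7,8}:3  {5,8,9}:6  {7,8,9}:3
  |U|=4: {0,5,7,8}:6  {0,5,8,9}:12  {5,7,8,9}:12  {6,7,8,9}:3
  |U|=5: {0,5,7,8,9}:30  {4,6,7,8,9}:3  {5,6,7,8,9}:15
  |U|=6: {0,5,6,7,8,9}:45  {3,4,6,7,8,9}:3  {4,5,6,7,8,9}:18
  |U|=7: {0,4,5,6,7,8,9}:63  {2,3,4,6,7,8,9}:3  {3,4,5,6,7,8,9}:21
  |U|=8: {0,3,4,5,6,7,8,9}:84  {1,2,3,4,6,7,8,9}:3  {2,3,4,5,6,7,8,9}:24
  start at 0(c): 27
  start at 1(x): 108
sum over floor = 135

135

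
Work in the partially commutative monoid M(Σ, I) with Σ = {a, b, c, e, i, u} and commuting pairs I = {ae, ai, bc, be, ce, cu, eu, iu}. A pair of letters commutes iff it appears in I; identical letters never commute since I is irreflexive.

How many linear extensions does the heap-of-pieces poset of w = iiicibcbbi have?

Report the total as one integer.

drop 0:i onto floor
drop 1:i onto {0:i}
drop 2:i onto {1:i}
drop 3:c onto {2:i}
drop 4:i onto {3:c}
drop 5:b onto {4:i}
drop 6:c onto {4:i}
drop 7:b onto {5:b}
drop 8:b onto {7:b}
drop 9:i onto {6:c, 8:b}
ground layer = {0:i}
drop-orders for the pieces not yet dropped (sum over which currently-grounded one goes next):
  1 to go: {9} 1
  2 to go: {6,9} 1  {8,9} 1
  3 to go: {6,8,9} 2  {7,8,9} 1
  4 to go: {5,7,8,9} 1  {6,7,8,9} 3
  5 to go: {5,6,7,8,9} 4
  6 to go: {4,5,6,7,8,9} 4
  7 to go: {3,4,5,6,7,8,9} 4
  8 to go: {2,3,4,5,6,7,8,9} 4
  if 0:i drops first: 4 orders

4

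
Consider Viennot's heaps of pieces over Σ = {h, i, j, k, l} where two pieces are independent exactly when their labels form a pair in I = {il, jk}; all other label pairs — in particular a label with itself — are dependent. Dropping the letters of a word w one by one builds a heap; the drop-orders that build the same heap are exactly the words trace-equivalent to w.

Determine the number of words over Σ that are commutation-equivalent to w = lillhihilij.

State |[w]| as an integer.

piece 0:l — minimal
piece 1:i — minimal
piece 2:l rests on {0:l}
piece 3:l rests on {2:l}
piece 4:h rests on {1:i, 3:l}
piece 5:i rests on {4:h}
piece 6:h rests on {5:i}
piece 7:i rests on {6:h}
piece 8:l rests on {6:h}
piece 9:i rests on {7:i}
piece 10:j rests on {8:l, 9:i}
minimal pieces: {0:l, 1:i}
ways to finish when only these pieces remain (= sum over removing one remaining piece with nothing left below it):
  1 left: {10}→1
  2 left: {8,10}→1  {9,10}→1
  3 left: {7,9,10}→1  {8,9,10}→2
  4 left: {7,8,9,10}→3
  5 left: {6,7,8,9,10}→3
  6 left: {5,6,7,8,9,10}→3
  7 left: {4,5,6,7,8,9,10}→3
  8 left: {1,4,5,6,7,8,9,10}→3  {3,4,5,6,7,8,9,10}→3
  9 left: {1,3,4,5,6,7,8,9,10}→6  {2,3,4,5,6,7,8,9,10}→3
  placing 0:l first → 9 extensions
  placing 1:i first → 3 extensions
total linear extensions = 12

12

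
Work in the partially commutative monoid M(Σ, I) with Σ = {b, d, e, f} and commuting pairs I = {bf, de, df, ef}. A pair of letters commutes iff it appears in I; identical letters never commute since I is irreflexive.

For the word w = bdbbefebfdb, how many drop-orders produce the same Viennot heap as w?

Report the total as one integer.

piece 0:b — minimal
piece 1:d rests on {0:b}
piece 2:b rests on {1:d}
piece 3:b rests on {2:b}
piece 4:e rests on {3:b}
piece 5:f — minimal
piece 6:e rests on {4:e}
piece 7:b rests on {6:e}
piece 8:f rests on {5:f}
piece 9:d rests on {7:b}
piece 10:b rests on {9:d}
minimal pieces: {0:b, 5:f}
ways to finish when only these pieces remain (= sum over removing one remaining piece with nothing left below it):
  1 left: {8}→1  {10}→1
  2 left: {5,8}→1  {8,10}→2  {9,10}→1
  3 left: {5,8,10}→3  {7,9,10}→1  {8,9,10}→3
  4 left: {5,8,9,10}→6  {6,7,9,10}→1  {7,8,9,10}→4
  5 left: {4,6,7,9,10}→1  {5,7,8,9,10}→10  {6,7,8,9,10}→5
  6 left: {3,4,6,7,9,10}→1  {4,6,7,8,9,10}→6  {5,6,7,8,9,10}→15
  7 left: {2,3,4,6,7,9,10}→1  {3,4,6,7,8,9,10}→7  {4,5,6,7,8,9,10}→21
  8 left: {1,2,3,4,6,7,9,10}→1  {2,3,4,6,7,8,9,10}→8  {3,4,5,6,7,8,9,10}→28
  9 left: {0,1,2,3,4,6,7,9,10}→1  {1,2,3,4,6,7,8,9,10}→9  {2,3,4,5,6,7,8,9,10}→36
  placing 0:b first → 45 extensions
  placing 5:f first → 10 extensions
total linear extensions = 55

55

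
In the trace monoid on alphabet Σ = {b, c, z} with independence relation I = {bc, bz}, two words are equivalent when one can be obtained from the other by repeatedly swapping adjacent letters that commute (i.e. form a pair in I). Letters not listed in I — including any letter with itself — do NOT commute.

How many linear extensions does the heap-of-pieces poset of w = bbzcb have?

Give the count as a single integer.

10

#0=b has no predecessor
#1=b depends on [0:b]
#2=z has no predecessor
#3=c depends on [2:z]
#4=b depends on [1:b]
sources: [0:b, 2:z]
N(rest) = Σ N(rest − s) over sources s of rest; N(one piece) = 1:
  size 1 → [3]=1  [4]=1
  size 2 → [1,4]=1  [2,3]=1  [3,4]=2
  size 3 → [0,1,4]=1  [1,3,4]=3  [2,3,4]=3
  first=0(b) contributes 6
  first=2(z) contributes 4
|[w]| = 10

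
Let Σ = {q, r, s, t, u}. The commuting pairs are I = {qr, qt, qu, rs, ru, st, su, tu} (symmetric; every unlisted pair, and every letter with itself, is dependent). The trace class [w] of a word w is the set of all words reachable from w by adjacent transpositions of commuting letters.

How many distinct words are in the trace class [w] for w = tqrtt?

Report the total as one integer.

#0=t has no predecessor
#1=q has no predecessor
#2=r depends on [0:t]
#3=t depends on [2:r]
#4=t depends on [3:t]
sources: [0:t, 1:q]
N(rest) = Σ N(rest − s) over sources s of rest; N(one piece) = 1:
  size 1 → [1]=1  [4]=1
  size 2 → [1,4]=2  [3,4]=1
  size 3 → [1,3,4]=3  [2,3,4]=1
  first=0(t) contributes 4
  first=1(q) contributes 1
|[w]| = 5

5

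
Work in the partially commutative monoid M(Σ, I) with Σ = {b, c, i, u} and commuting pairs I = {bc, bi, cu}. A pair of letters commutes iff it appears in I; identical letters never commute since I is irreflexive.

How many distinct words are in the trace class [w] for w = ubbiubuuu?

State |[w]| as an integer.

#0=u has no predecessor
#1=b depends on [0:u]
#2=b depends on [1:b]
#3=i depends on [0:u]
#4=u depends on [2:b, 3:i]
#5=b depends on [4:u]
#6=u depends on [5:b]
#7=u depends on [6:u]
#8=u depends on [7:u]
sources: [0:u]
N(rest) = Σ N(rest − s) over sources s of rest; N(one piece) = 1:
  size 1 → [8]=1
  size 2 → [7,8]=1
  size 3 → [6,7,8]=1
  size 4 → [5,6,7,8]=1
  size 5 → [4,5,6,7,8]=1
  size 6 → [2,4,5,6,7,8]=1  [3,4,5,6,7,8]=1
  size 7 → [1,2,4,5,6,7,8]=1  [2,3,4,5,6,7,8]=2
  first=0(u) contributes 3

3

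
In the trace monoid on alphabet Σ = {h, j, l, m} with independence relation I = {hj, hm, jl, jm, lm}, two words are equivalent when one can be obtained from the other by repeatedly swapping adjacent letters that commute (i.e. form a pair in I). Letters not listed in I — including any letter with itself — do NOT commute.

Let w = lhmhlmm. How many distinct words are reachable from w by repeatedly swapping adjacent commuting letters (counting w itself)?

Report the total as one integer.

piece 0:l — minimal
piece 1:h rests on {0:l}
piece 2:m — minimal
piece 3:h rests on {1:h}
piece 4:l rests on {3:h}
piece 5:m rests on {2:m}
piece 6:m rests on {5:m}
minimal pieces: {0:l, 2:m}
ways to finish when only these pieces remain (= sum over removing one remaining piece with nothing left below it):
  1 left: {4}→1  {6}→1
  2 left: {3,4}→1  {4,6}→2  {5,6}→1
  3 left: {1,3,4}→1  {2,5,6}→1  {3,4,6}→3  {4,5,6}→3
  4 left: {0,1,3,4}→1  {1,3,4,6}→4  {2,4,5,6}→4  {3,4,5,6}→6
  5 left: {0,1,3,4,6}→5  {1,3,4,5,6}→10  {2,3,4,5,6}→10
  placing 0:l first → 20 extensions
  placing 2:m first → 15 extensions
total linear extensions = 35

35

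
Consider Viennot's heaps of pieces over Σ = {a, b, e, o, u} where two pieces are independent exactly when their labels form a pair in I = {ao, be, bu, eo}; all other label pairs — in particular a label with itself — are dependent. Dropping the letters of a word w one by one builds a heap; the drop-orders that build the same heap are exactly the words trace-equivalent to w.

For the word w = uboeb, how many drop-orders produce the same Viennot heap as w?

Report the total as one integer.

0(u) covers ∅
1(b) covers ∅
2(o) covers 0:u, 1:b
3(e) covers 0:u
4(b) covers 2:o
floor of heap: 0:u, 1:b
completions by unplaced set U, small U first (add the entries for U minus each lowest piece of U):
  |U|=1: {3}:1  {4}:1
  |U|=2: {2,4}:1  {3,4}:2
  |U|=3: {1,2,4}:1  {2,3,4}:3
  start at 0(u): 4
  start at 1(b): 3
sum over floor = 7

7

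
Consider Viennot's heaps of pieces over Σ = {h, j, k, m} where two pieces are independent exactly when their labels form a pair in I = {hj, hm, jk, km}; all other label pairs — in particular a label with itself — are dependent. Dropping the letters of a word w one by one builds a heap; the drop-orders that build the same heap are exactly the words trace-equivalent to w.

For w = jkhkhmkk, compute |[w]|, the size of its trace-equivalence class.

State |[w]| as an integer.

28

0(j) covers ∅
1(k) covers ∅
2(h) covers 1:k
3(k) covers 2:h
4(h) covers 3:k
5(m) covers 0:j
6(k) covers 4:h
7(k) covers 6:k
floor of heap: 0:j, 1:k
completions by unplaced set U, small U first (add the entries for U minus each lowest piece of U):
  |U|=1: {5}:1  {7}:1
  |U|=2: {0,5}:1  {5,7}:2  {6,7}:1
  |U|=3: {0,5,7}:3  {4,6,7}:1  {5,6,7}:3
  |U|=4: {0,5,6,7}:6  {3,4,6,7}:1  {4,5,6,7}:4
  |U|=5: {0,4,5,6,7}:10  {2,3,4,6,7}:1  {3,4,5,6,7}:5
  |U|=6: {0,3,4,5,6,7}:15  {1,2,3,4,6,7}:1  {2,3,4,5,6,7}:6
  start at 0(j): 7
  start at 1(k): 21
sum over floor = 28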